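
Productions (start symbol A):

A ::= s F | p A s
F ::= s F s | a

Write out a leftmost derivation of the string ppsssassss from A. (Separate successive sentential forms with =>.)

A => pAs => ppAss => ppsFss => ppssFsss => ppsssFssss => ppsssassss

A => pAs   [A ::= p A s]
pAs => ppAss   [A ::= p A s]
ppAss => ppsFss   [A ::= s F]
ppsFss => ppssFsss   [F ::= s F s]
ppssFsss => ppsssFssss   [F ::= s F s]
ppsssFssss => ppsssassss   [F ::= a]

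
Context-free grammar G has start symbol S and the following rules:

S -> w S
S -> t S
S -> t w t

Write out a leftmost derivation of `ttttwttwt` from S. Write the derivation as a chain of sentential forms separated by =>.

S=>tS=>ttS=>tttS=>ttttS=>ttttwS=>ttttwtS=>ttttwttwt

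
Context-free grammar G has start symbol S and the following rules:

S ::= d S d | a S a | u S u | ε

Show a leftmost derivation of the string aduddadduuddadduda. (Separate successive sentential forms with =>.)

S=>aSa=>adSda=>aduSuda=>adudSduda=>aduddSdduda=>aduddaSadduda=>aduddadSdadduda=>aduddaddSddadduda=>aduddadduSuddadduda=>aduddadduuddadduda

S => aSa   [S ::= a S a]
aSa => adSda   [S ::= d S d]
adSda => aduSuda   [S ::= u S u]
aduSuda => adudSduda   [S ::= d S d]
adudSduda => aduddSdduda   [S ::= d S d]
aduddSdduda => aduddaSadduda   [S ::= a S a]
aduddaSadduda => aduddadSdadduda   [S ::= d S d]
aduddadSdadduda => aduddaddSddadduda   [S ::= d S d]
aduddaddSddadduda => aduddadduSuddadduda   [S ::= u S u]
aduddadduSuddadduda => aduddadduuddadduda   [S ::= ε]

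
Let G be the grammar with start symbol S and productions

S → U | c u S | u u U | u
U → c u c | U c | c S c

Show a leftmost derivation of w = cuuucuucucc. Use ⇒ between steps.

S ⇒ cuS   [S → c u S]
cuS ⇒ cuuuU   [S → u u U]
cuuuU ⇒ cuuucSc   [U → c S c]
cuuucSc ⇒ cuuucuuUc   [S → u u U]
cuuucuuUc ⇒ cuuucuucucc   [U → c u c]

S ⇒ cuS ⇒ cuuuU ⇒ cuuucSc ⇒ cuuucuuUc ⇒ cuuucuucucc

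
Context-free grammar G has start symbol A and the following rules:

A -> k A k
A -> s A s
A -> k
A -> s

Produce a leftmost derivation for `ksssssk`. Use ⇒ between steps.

A⇒kAk⇒ksAsk⇒kssAssk⇒ksssssk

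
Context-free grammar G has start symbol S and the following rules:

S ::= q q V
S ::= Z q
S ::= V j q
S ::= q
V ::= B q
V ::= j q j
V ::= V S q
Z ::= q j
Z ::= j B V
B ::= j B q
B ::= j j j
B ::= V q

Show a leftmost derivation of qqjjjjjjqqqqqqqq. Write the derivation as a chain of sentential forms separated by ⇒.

S ⇒ qqV   [S ::= q q V]
qqV ⇒ qqVSq   [V ::= V S q]
qqVSq ⇒ qqVSqSq   [V ::= V S q]
qqVSqSq ⇒ qqBqSqSq   [V ::= B q]
qqBqSqSq ⇒ qqjBqqSqSq   [B ::= j B q]
qqjBqqSqSq ⇒ qqjjBqqqSqSq   [B ::= j B q]
qqjjBqqqSqSq ⇒ qqjjjBqqqqSqSq   [B ::= j B q]
qqjjjBqqqqSqSq ⇒ qqjjjjjjqqqqSqSq   [B ::= j j j]
qqjjjjjjqqqqSqSq ⇒ qqjjjjjjqqqqqqSq   [S ::= q]
qqjjjjjjqqqqqqSq ⇒ qqjjjjjjqqqqqqqq   [S ::= q]

S ⇒ qqV ⇒ qqVSq ⇒ qqVSqSq ⇒ qqBqSqSq ⇒ qqjBqqSqSq ⇒ qqjjBqqqSqSq ⇒ qqjjjBqqqqSqSq ⇒ qqjjjjjjqqqqSqSq ⇒ qqjjjjjjqqqqqqSq ⇒ qqjjjjjjqqqqqqqq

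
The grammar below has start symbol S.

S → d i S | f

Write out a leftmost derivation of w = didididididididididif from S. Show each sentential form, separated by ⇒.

S⇒diS⇒didiS⇒dididiS⇒didididiS⇒dididididiS⇒didididididiS⇒dididididididiS⇒didididididididiS⇒dididididididididiS⇒didididididididididiS⇒didididididididididif

S ⇒ diS   [S → d i S]
diS ⇒ didiS   [S → d i S]
didiS ⇒ dididiS   [S → d i S]
dididiS ⇒ didididiS   [S → d i S]
didididiS ⇒ dididididiS   [S → d i S]
dididididiS ⇒ didididididiS   [S → d i S]
didididididiS ⇒ dididididididiS   [S → d i S]
dididididididiS ⇒ didididididididiS   [S → d i S]
didididididididiS ⇒ dididididididididiS   [S → d i S]
dididididididididiS ⇒ didididididididididiS   [S → d i S]
didididididididididiS ⇒ didididididididididif   [S → f]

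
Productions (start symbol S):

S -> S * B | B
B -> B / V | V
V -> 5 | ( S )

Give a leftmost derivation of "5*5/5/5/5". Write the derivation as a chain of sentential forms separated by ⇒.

S ⇒ S*B   [S -> S * B]
S*B ⇒ B*B   [S -> B]
B*B ⇒ V*B   [B -> V]
V*B ⇒ 5*B   [V -> 5]
5*B ⇒ 5*B/V   [B -> B / V]
5*B/V ⇒ 5*B/V/V   [B -> B / V]
5*B/V/V ⇒ 5*B/V/V/V   [B -> B / V]
5*B/V/V/V ⇒ 5*V/V/V/V   [B -> V]
5*V/V/V/V ⇒ 5*5/V/V/V   [V -> 5]
5*5/V/V/V ⇒ 5*5/5/V/V   [V -> 5]
5*5/5/V/V ⇒ 5*5/5/5/V   [V -> 5]
5*5/5/5/V ⇒ 5*5/5/5/5   [V -> 5]

S⇒S*B⇒B*B⇒V*B⇒5*B⇒5*B/V⇒5*B/V/V⇒5*B/V/V/V⇒5*V/V/V/V⇒5*5/V/V/V⇒5*5/5/V/V⇒5*5/5/5/V⇒5*5/5/5/5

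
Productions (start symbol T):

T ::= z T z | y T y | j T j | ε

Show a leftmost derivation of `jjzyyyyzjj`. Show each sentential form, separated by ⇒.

T ⇒ jTj   [T ::= j T j]
jTj ⇒ jjTjj   [T ::= j T j]
jjTjj ⇒ jjzTzjj   [T ::= z T z]
jjzTzjj ⇒ jjzyTyzjj   [T ::= y T y]
jjzyTyzjj ⇒ jjzyyTyyzjj   [T ::= y T y]
jjzyyTyyzjj ⇒ jjzyyyyzjj   [T ::= ε]

T ⇒ jTj ⇒ jjTjj ⇒ jjzTzjj ⇒ jjzyTyzjj ⇒ jjzyyTyyzjj ⇒ jjzyyyyzjj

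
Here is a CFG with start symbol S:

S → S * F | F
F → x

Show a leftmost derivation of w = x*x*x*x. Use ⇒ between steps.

S⇒S*F⇒S*F*F⇒S*F*F*F⇒F*F*F*F⇒x*F*F*F⇒x*x*F*F⇒x*x*x*F⇒x*x*x*x

S ⇒ S*F   [S → S * F]
S*F ⇒ S*F*F   [S → S * F]
S*F*F ⇒ S*F*F*F   [S → S * F]
S*F*F*F ⇒ F*F*F*F   [S → F]
F*F*F*F ⇒ x*F*F*F   [F → x]
x*F*F*F ⇒ x*x*F*F   [F → x]
x*x*F*F ⇒ x*x*x*F   [F → x]
x*x*x*F ⇒ x*x*x*x   [F → x]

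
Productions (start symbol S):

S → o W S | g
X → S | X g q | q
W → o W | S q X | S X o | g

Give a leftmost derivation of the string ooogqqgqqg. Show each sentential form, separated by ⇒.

S ⇒ oWS ⇒ ooWS ⇒ ooSqXS ⇒ oooWSqXS ⇒ oooSqXSqXS ⇒ ooogqXSqXS ⇒ ooogqqSqXS ⇒ ooogqqgqXS ⇒ ooogqqgqqS ⇒ ooogqqgqqg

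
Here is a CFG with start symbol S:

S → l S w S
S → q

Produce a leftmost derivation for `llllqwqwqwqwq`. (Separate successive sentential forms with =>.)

S=>lSwS=>llSwSwS=>lllSwSwSwS=>llllSwSwSwSwS=>llllqwSwSwSwS=>llllqwqwSwSwS=>llllqwqwqwSwS=>llllqwqwqwqwS=>llllqwqwqwqwq

S => lSwS   [S → l S w S]
lSwS => llSwSwS   [S → l S w S]
llSwSwS => lllSwSwSwS   [S → l S w S]
lllSwSwSwS => llllSwSwSwSwS   [S → l S w S]
llllSwSwSwSwS => llllqwSwSwSwS   [S → q]
llllqwSwSwSwS => llllqwqwSwSwS   [S → q]
llllqwqwSwSwS => llllqwqwqwSwS   [S → q]
llllqwqwqwSwS => llllqwqwqwqwS   [S → q]
llllqwqwqwqwS => llllqwqwqwqwq   [S → q]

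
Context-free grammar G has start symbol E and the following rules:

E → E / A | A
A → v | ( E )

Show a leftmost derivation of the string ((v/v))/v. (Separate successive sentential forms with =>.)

E => E/A   [E → E / A]
E/A => A/A   [E → A]
A/A => (E)/A   [A → ( E )]
(E)/A => (A)/A   [E → A]
(A)/A => ((E))/A   [A → ( E )]
((E))/A => ((E/A))/A   [E → E / A]
((E/A))/A => ((A/A))/A   [E → A]
((A/A))/A => ((v/A))/A   [A → v]
((v/A))/A => ((v/v))/A   [A → v]
((v/v))/A => ((v/v))/v   [A → v]

E => E/A => A/A => (E)/A => (A)/A => ((E))/A => ((E/A))/A => ((A/A))/A => ((v/A))/A => ((v/v))/A => ((v/v))/v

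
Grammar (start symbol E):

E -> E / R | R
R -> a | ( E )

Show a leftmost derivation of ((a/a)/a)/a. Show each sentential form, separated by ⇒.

E ⇒ E/R ⇒ R/R ⇒ (E)/R ⇒ (E/R)/R ⇒ (R/R)/R ⇒ ((E)/R)/R ⇒ ((E/R)/R)/R ⇒ ((R/R)/R)/R ⇒ ((a/R)/R)/R ⇒ ((a/a)/R)/R ⇒ ((a/a)/a)/R ⇒ ((a/a)/a)/a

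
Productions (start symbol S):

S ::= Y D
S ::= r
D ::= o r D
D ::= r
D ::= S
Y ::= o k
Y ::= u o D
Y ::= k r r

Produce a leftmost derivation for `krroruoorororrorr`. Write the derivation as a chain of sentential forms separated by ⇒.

S ⇒ YD   [S ::= Y D]
YD ⇒ krrD   [Y ::= k r r]
krrD ⇒ krrorD   [D ::= o r D]
krrorD ⇒ krrorS   [D ::= S]
krrorS ⇒ krrorYD   [S ::= Y D]
krrorYD ⇒ krroruoDD   [Y ::= u o D]
krroruoDD ⇒ krroruoorDD   [D ::= o r D]
krroruoorDD ⇒ krroruoororDD   [D ::= o r D]
krroruoororDD ⇒ krroruoorororDD   [D ::= o r D]
krroruoorororDD ⇒ krroruoorororSD   [D ::= S]
krroruoorororSD ⇒ krroruoorororrD   [S ::= r]
krroruoorororrD ⇒ krroruoorororrorD   [D ::= o r D]
krroruoorororrorD ⇒ krroruoorororrorS   [D ::= S]
krroruoorororrorS ⇒ krroruoorororrorr   [S ::= r]

S⇒YD⇒krrD⇒krrorD⇒krrorS⇒krrorYD⇒krroruoDD⇒krroruoorDD⇒krroruoororDD⇒krroruoorororDD⇒krroruoorororSD⇒krroruoorororrD⇒krroruoorororrorD⇒krroruoorororrorS⇒krroruoorororrorr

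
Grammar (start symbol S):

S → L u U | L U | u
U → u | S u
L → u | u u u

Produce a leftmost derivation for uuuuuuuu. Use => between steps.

S => LU => uU => uSu => uLuUu => uuuuuUu => uuuuuSuu => uuuuuuuu

S => LU   [S → L U]
LU => uU   [L → u]
uU => uSu   [U → S u]
uSu => uLuUu   [S → L u U]
uLuUu => uuuuuUu   [L → u u u]
uuuuuUu => uuuuuSuu   [U → S u]
uuuuuSuu => uuuuuuuu   [S → u]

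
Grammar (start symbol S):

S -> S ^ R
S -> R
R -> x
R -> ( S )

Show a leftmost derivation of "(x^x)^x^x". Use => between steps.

S=>S^R=>S^R^R=>R^R^R=>(S)^R^R=>(S^R)^R^R=>(R^R)^R^R=>(x^R)^R^R=>(x^x)^R^R=>(x^x)^x^R=>(x^x)^x^x

S => S^R   [S -> S ^ R]
S^R => S^R^R   [S -> S ^ R]
S^R^R => R^R^R   [S -> R]
R^R^R => (S)^R^R   [R -> ( S )]
(S)^R^R => (S^R)^R^R   [S -> S ^ R]
(S^R)^R^R => (R^R)^R^R   [S -> R]
(R^R)^R^R => (x^R)^R^R   [R -> x]
(x^R)^R^R => (x^x)^R^R   [R -> x]
(x^x)^R^R => (x^x)^x^R   [R -> x]
(x^x)^x^R => (x^x)^x^x   [R -> x]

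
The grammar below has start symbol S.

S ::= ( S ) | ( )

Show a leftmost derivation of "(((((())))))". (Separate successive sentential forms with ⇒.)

S ⇒ (S)   [S ::= ( S )]
(S) ⇒ ((S))   [S ::= ( S )]
((S)) ⇒ (((S)))   [S ::= ( S )]
(((S))) ⇒ ((((S))))   [S ::= ( S )]
((((S)))) ⇒ (((((S)))))   [S ::= ( S )]
(((((S))))) ⇒ (((((())))))   [S ::= ( )]

S⇒(S)⇒((S))⇒(((S)))⇒((((S))))⇒(((((S)))))⇒(((((())))))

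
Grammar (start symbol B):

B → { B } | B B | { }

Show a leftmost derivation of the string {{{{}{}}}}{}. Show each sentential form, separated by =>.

B => BB => {B}B => {{B}}B => {{{B}}}B => {{{BB}}}B => {{{{}B}}}B => {{{{}{}}}}B => {{{{}{}}}}{}

B => BB   [B → B B]
BB => {B}B   [B → { B }]
{B}B => {{B}}B   [B → { B }]
{{B}}B => {{{B}}}B   [B → { B }]
{{{B}}}B => {{{BB}}}B   [B → B B]
{{{BB}}}B => {{{{}B}}}B   [B → { }]
{{{{}B}}}B => {{{{}{}}}}B   [B → { }]
{{{{}{}}}}B => {{{{}{}}}}{}   [B → { }]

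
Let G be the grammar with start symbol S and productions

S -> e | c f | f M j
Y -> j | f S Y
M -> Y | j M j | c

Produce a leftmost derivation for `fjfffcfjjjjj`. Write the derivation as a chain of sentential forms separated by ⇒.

S ⇒ fMj   [S -> f M j]
fMj ⇒ fjMjj   [M -> j M j]
fjMjj ⇒ fjYjj   [M -> Y]
fjYjj ⇒ fjfSYjj   [Y -> f S Y]
fjfSYjj ⇒ fjffMjYjj   [S -> f M j]
fjffMjYjj ⇒ fjffYjYjj   [M -> Y]
fjffYjYjj ⇒ fjfffSYjYjj   [Y -> f S Y]
fjfffSYjYjj ⇒ fjfffcfYjYjj   [S -> c f]
fjfffcfYjYjj ⇒ fjfffcfjjYjj   [Y -> j]
fjfffcfjjYjj ⇒ fjfffcfjjjjj   [Y -> j]

S⇒fMj⇒fjMjj⇒fjYjj⇒fjfSYjj⇒fjffMjYjj⇒fjffYjYjj⇒fjfffSYjYjj⇒fjfffcfYjYjj⇒fjfffcfjjYjj⇒fjfffcfjjjjj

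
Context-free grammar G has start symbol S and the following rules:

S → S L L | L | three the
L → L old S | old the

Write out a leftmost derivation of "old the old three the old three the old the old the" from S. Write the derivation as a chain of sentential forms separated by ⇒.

S ⇒ S L L ⇒ L L L ⇒ L old S L L ⇒ L old S old S L L ⇒ old the old S old S L L ⇒ old the old three the old S L L ⇒ old the old three the old three the L L ⇒ old the old three the old three the old the L ⇒ old the old three the old three the old the old the

S ⇒ S L L   [S → S L L]
S L L ⇒ L L L   [S → L]
L L L ⇒ L old S L L   [L → L old S]
L old S L L ⇒ L old S old S L L   [L → L old S]
L old S old S L L ⇒ old the old S old S L L   [L → old the]
old the old S old S L L ⇒ old the old three the old S L L   [S → three the]
old the old three the old S L L ⇒ old the old three the old three the L L   [S → three the]
old the old three the old three the L L ⇒ old the old three the old three the old the L   [L → old the]
old the old three the old three the old the L ⇒ old the old three the old three the old the old the   [L → old the]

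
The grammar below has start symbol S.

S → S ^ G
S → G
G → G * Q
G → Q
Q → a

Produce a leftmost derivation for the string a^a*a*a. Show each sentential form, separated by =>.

S => S^G   [S → S ^ G]
S^G => G^G   [S → G]
G^G => Q^G   [G → Q]
Q^G => a^G   [Q → a]
a^G => a^G*Q   [G → G * Q]
a^G*Q => a^G*Q*Q   [G → G * Q]
a^G*Q*Q => a^Q*Q*Q   [G → Q]
a^Q*Q*Q => a^a*Q*Q   [Q → a]
a^a*Q*Q => a^a*a*Q   [Q → a]
a^a*a*Q => a^a*a*a   [Q → a]

S=>S^G=>G^G=>Q^G=>a^G=>a^G*Q=>a^G*Q*Q=>a^Q*Q*Q=>a^a*Q*Q=>a^a*a*Q=>a^a*a*a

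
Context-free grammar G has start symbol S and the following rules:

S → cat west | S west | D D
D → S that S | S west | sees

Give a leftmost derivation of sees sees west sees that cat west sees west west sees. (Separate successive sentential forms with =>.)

S => D D => S west D => S west west D => D D west west D => S that S D west west D => D D that S D west west D => S west D that S D west west D => D D west D that S D west west D => sees D west D that S D west west D => sees sees west D that S D west west D => sees sees west sees that S D west west D => sees sees west sees that cat west D west west D => sees sees west sees that cat west sees west west D => sees sees west sees that cat west sees west west sees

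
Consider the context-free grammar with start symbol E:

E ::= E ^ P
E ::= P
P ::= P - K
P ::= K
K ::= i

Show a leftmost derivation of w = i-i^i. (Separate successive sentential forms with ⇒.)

E ⇒ E^P   [E ::= E ^ P]
E^P ⇒ P^P   [E ::= P]
P^P ⇒ P-K^P   [P ::= P - K]
P-K^P ⇒ K-K^P   [P ::= K]
K-K^P ⇒ i-K^P   [K ::= i]
i-K^P ⇒ i-i^P   [K ::= i]
i-i^P ⇒ i-i^K   [P ::= K]
i-i^K ⇒ i-i^i   [K ::= i]

E⇒E^P⇒P^P⇒P-K^P⇒K-K^P⇒i-K^P⇒i-i^P⇒i-i^K⇒i-i^i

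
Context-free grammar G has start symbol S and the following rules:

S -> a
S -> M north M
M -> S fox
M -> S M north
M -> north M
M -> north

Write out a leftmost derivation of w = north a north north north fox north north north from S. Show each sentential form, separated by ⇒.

S ⇒ M north M   [S -> M north M]
M north M ⇒ north M north M   [M -> north M]
north M north M ⇒ north S M north north M   [M -> S M north]
north S M north north M ⇒ north a M north north M   [S -> a]
north a M north north M ⇒ north a S fox north north M   [M -> S fox]
north a S fox north north M ⇒ north a M north M fox north north M   [S -> M north M]
north a M north M fox north north M ⇒ north a north north M fox north north M   [M -> north]
north a north north M fox north north M ⇒ north a north north north fox north north M   [M -> north]
north a north north north fox north north M ⇒ north a north north north fox north north north   [M -> north]

S ⇒ M north M ⇒ north M north M ⇒ north S M north north M ⇒ north a M north north M ⇒ north a S fox north north M ⇒ north a M north M fox north north M ⇒ north a north north M fox north north M ⇒ north a north north north fox north north M ⇒ north a north north north fox north north north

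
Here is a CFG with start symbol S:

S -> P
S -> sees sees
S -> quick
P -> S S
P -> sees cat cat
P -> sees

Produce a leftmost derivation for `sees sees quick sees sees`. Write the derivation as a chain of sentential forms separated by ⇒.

S ⇒ P ⇒ S S ⇒ sees sees S ⇒ sees sees P ⇒ sees sees S S ⇒ sees sees quick S ⇒ sees sees quick sees sees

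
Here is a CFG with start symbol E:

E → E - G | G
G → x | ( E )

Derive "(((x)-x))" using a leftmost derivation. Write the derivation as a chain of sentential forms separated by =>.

E => G   [E → G]
G => (E)   [G → ( E )]
(E) => (G)   [E → G]
(G) => ((E))   [G → ( E )]
((E)) => ((E-G))   [E → E - G]
((E-G)) => ((G-G))   [E → G]
((G-G)) => (((E)-G))   [G → ( E )]
(((E)-G)) => (((G)-G))   [E → G]
(((G)-G)) => (((x)-G))   [G → x]
(((x)-G)) => (((x)-x))   [G → x]

E=>G=>(E)=>(G)=>((E))=>((E-G))=>((G-G))=>(((E)-G))=>(((G)-G))=>(((x)-G))=>(((x)-x))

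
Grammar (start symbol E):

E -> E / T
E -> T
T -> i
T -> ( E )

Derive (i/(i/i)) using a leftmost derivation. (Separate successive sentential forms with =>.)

E=>T=>(E)=>(E/T)=>(T/T)=>(i/T)=>(i/(E))=>(i/(E/T))=>(i/(T/T))=>(i/(i/T))=>(i/(i/i))

E => T   [E -> T]
T => (E)   [T -> ( E )]
(E) => (E/T)   [E -> E / T]
(E/T) => (T/T)   [E -> T]
(T/T) => (i/T)   [T -> i]
(i/T) => (i/(E))   [T -> ( E )]
(i/(E)) => (i/(E/T))   [E -> E / T]
(i/(E/T)) => (i/(T/T))   [E -> T]
(i/(T/T)) => (i/(i/T))   [T -> i]
(i/(i/T)) => (i/(i/i))   [T -> i]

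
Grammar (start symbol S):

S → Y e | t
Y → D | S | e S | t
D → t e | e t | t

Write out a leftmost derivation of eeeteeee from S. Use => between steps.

S => Ye => eSe => eYee => eeSee => eeYeee => eeSeee => eeYeeee => eeDeeee => eeeteeee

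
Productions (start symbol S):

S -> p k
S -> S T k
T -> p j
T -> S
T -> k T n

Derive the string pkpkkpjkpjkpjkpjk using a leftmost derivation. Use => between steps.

S => STk   [S -> S T k]
STk => STkTk   [S -> S T k]
STkTk => STkTkTk   [S -> S T k]
STkTkTk => STkTkTkTk   [S -> S T k]
STkTkTkTk => STkTkTkTkTk   [S -> S T k]
STkTkTkTkTk => pkTkTkTkTkTk   [S -> p k]
pkTkTkTkTkTk => pkSkTkTkTkTk   [T -> S]
pkSkTkTkTkTk => pkpkkTkTkTkTk   [S -> p k]
pkpkkTkTkTkTk => pkpkkpjkTkTkTk   [T -> p j]
pkpkkpjkTkTkTk => pkpkkpjkpjkTkTk   [T -> p j]
pkpkkpjkpjkTkTk => pkpkkpjkpjkpjkTk   [T -> p j]
pkpkkpjkpjkpjkTk => pkpkkpjkpjkpjkpjk   [T -> p j]

S => STk => STkTk => STkTkTk => STkTkTkTk => STkTkTkTkTk => pkTkTkTkTkTk => pkSkTkTkTkTk => pkpkkTkTkTkTk => pkpkkpjkTkTkTk => pkpkkpjkpjkTkTk => pkpkkpjkpjkpjkTk => pkpkkpjkpjkpjkpjk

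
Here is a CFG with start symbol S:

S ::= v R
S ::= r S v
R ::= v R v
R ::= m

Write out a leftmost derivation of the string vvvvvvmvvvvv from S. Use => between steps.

S => vR   [S ::= v R]
vR => vvRv   [R ::= v R v]
vvRv => vvvRvv   [R ::= v R v]
vvvRvv => vvvvRvvv   [R ::= v R v]
vvvvRvvv => vvvvvRvvvv   [R ::= v R v]
vvvvvRvvvv => vvvvvvRvvvvv   [R ::= v R v]
vvvvvvRvvvvv => vvvvvvmvvvvv   [R ::= m]

S=>vR=>vvRv=>vvvRvv=>vvvvRvvv=>vvvvvRvvvv=>vvvvvvRvvvvv=>vvvvvvmvvvvv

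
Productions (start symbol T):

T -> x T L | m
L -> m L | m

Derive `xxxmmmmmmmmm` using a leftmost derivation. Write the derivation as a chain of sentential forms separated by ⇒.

T ⇒ xTL   [T -> x T L]
xTL ⇒ xxTLL   [T -> x T L]
xxTLL ⇒ xxxTLLL   [T -> x T L]
xxxTLLL ⇒ xxxmLLL   [T -> m]
xxxmLLL ⇒ xxxmmLLL   [L -> m L]
xxxmmLLL ⇒ xxxmmmLLL   [L -> m L]
xxxmmmLLL ⇒ xxxmmmmLLL   [L -> m L]
xxxmmmmLLL ⇒ xxxmmmmmLL   [L -> m]
xxxmmmmmLL ⇒ xxxmmmmmmL   [L -> m]
xxxmmmmmmL ⇒ xxxmmmmmmmL   [L -> m L]
xxxmmmmmmmL ⇒ xxxmmmmmmmmL   [L -> m L]
xxxmmmmmmmmL ⇒ xxxmmmmmmmmm   [L -> m]

T ⇒ xTL ⇒ xxTLL ⇒ xxxTLLL ⇒ xxxmLLL ⇒ xxxmmLLL ⇒ xxxmmmLLL ⇒ xxxmmmmLLL ⇒ xxxmmmmmLL ⇒ xxxmmmmmmL ⇒ xxxmmmmmmmL ⇒ xxxmmmmmmmmL ⇒ xxxmmmmmmmmm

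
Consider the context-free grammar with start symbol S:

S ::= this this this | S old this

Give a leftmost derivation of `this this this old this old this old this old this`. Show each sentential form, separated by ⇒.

S ⇒ S old this   [S ::= S old this]
S old this ⇒ S old this old this   [S ::= S old this]
S old this old this ⇒ S old this old this old this   [S ::= S old this]
S old this old this old this ⇒ S old this old this old this old this   [S ::= S old this]
S old this old this old this old this ⇒ this this this old this old this old this old this   [S ::= this this this]

S ⇒ S old this ⇒ S old this old this ⇒ S old this old this old this ⇒ S old this old this old this old this ⇒ this this this old this old this old this old this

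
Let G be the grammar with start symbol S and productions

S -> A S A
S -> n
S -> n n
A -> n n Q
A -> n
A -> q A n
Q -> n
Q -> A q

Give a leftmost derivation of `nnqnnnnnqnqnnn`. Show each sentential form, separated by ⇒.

S ⇒ ASA   [S -> A S A]
ASA ⇒ nnQSA   [A -> n n Q]
nnQSA ⇒ nnAqSA   [Q -> A q]
nnAqSA ⇒ nnqAnqSA   [A -> q A n]
nnqAnqSA ⇒ nnqnnQnqSA   [A -> n n Q]
nnqnnQnqSA ⇒ nnqnnAqnqSA   [Q -> A q]
nnqnnAqnqSA ⇒ nnqnnnnQqnqSA   [A -> n n Q]
nnqnnnnQqnqSA ⇒ nnqnnnnnqnqSA   [Q -> n]
nnqnnnnnqnqSA ⇒ nnqnnnnnqnqnnA   [S -> n n]
nnqnnnnnqnqnnA ⇒ nnqnnnnnqnqnnn   [A -> n]

S ⇒ ASA ⇒ nnQSA ⇒ nnAqSA ⇒ nnqAnqSA ⇒ nnqnnQnqSA ⇒ nnqnnAqnqSA ⇒ nnqnnnnQqnqSA ⇒ nnqnnnnnqnqSA ⇒ nnqnnnnnqnqnnA ⇒ nnqnnnnnqnqnnn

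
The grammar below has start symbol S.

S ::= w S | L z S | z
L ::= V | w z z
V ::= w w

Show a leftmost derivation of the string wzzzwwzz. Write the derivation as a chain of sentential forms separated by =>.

S => LzS => wzzzS => wzzzLzS => wzzzVzS => wzzzwwzS => wzzzwwzz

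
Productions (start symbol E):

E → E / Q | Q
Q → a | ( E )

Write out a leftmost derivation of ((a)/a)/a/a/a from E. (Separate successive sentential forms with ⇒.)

E ⇒ E/Q   [E → E / Q]
E/Q ⇒ E/Q/Q   [E → E / Q]
E/Q/Q ⇒ E/Q/Q/Q   [E → E / Q]
E/Q/Q/Q ⇒ Q/Q/Q/Q   [E → Q]
Q/Q/Q/Q ⇒ (E)/Q/Q/Q   [Q → ( E )]
(E)/Q/Q/Q ⇒ (E/Q)/Q/Q/Q   [E → E / Q]
(E/Q)/Q/Q/Q ⇒ (Q/Q)/Q/Q/Q   [E → Q]
(Q/Q)/Q/Q/Q ⇒ ((E)/Q)/Q/Q/Q   [Q → ( E )]
((E)/Q)/Q/Q/Q ⇒ ((Q)/Q)/Q/Q/Q   [E → Q]
((Q)/Q)/Q/Q/Q ⇒ ((a)/Q)/Q/Q/Q   [Q → a]
((a)/Q)/Q/Q/Q ⇒ ((a)/a)/Q/Q/Q   [Q → a]
((a)/a)/Q/Q/Q ⇒ ((a)/a)/a/Q/Q   [Q → a]
((a)/a)/a/Q/Q ⇒ ((a)/a)/a/a/Q   [Q → a]
((a)/a)/a/a/Q ⇒ ((a)/a)/a/a/a   [Q → a]

E ⇒ E/Q ⇒ E/Q/Q ⇒ E/Q/Q/Q ⇒ Q/Q/Q/Q ⇒ (E)/Q/Q/Q ⇒ (E/Q)/Q/Q/Q ⇒ (Q/Q)/Q/Q/Q ⇒ ((E)/Q)/Q/Q/Q ⇒ ((Q)/Q)/Q/Q/Q ⇒ ((a)/Q)/Q/Q/Q ⇒ ((a)/a)/Q/Q/Q ⇒ ((a)/a)/a/Q/Q ⇒ ((a)/a)/a/a/Q ⇒ ((a)/a)/a/a/a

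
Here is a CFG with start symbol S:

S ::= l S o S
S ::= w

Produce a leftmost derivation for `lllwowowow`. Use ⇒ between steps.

S⇒lSoS⇒llSoSoS⇒lllSoSoSoS⇒lllwoSoSoS⇒lllwowoSoS⇒lllwowowoS⇒lllwowowow

S ⇒ lSoS   [S ::= l S o S]
lSoS ⇒ llSoSoS   [S ::= l S o S]
llSoSoS ⇒ lllSoSoSoS   [S ::= l S o S]
lllSoSoSoS ⇒ lllwoSoSoS   [S ::= w]
lllwoSoSoS ⇒ lllwowoSoS   [S ::= w]
lllwowoSoS ⇒ lllwowowoS   [S ::= w]
lllwowowoS ⇒ lllwowowow   [S ::= w]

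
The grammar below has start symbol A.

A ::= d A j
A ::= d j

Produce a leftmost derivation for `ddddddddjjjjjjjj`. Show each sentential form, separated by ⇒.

A ⇒ dAj   [A ::= d A j]
dAj ⇒ ddAjj   [A ::= d A j]
ddAjj ⇒ dddAjjj   [A ::= d A j]
dddAjjj ⇒ ddddAjjjj   [A ::= d A j]
ddddAjjjj ⇒ dddddAjjjjj   [A ::= d A j]
dddddAjjjjj ⇒ ddddddAjjjjjj   [A ::= d A j]
ddddddAjjjjjj ⇒ dddddddAjjjjjjj   [A ::= d A j]
dddddddAjjjjjjj ⇒ ddddddddjjjjjjjj   [A ::= d j]

A⇒dAj⇒ddAjj⇒dddAjjj⇒ddddAjjjj⇒dddddAjjjjj⇒ddddddAjjjjjj⇒dddddddAjjjjjjj⇒ddddddddjjjjjjjj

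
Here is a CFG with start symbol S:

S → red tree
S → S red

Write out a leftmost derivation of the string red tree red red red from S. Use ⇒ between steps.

S ⇒ S red   [S → S red]
S red ⇒ S red red   [S → S red]
S red red ⇒ S red red red   [S → S red]
S red red red ⇒ red tree red red red   [S → red tree]

S ⇒ S red ⇒ S red red ⇒ S red red red ⇒ red tree red red red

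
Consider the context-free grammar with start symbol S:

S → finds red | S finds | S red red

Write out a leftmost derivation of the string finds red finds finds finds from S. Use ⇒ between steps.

S ⇒ S finds   [S → S finds]
S finds ⇒ S finds finds   [S → S finds]
S finds finds ⇒ S finds finds finds   [S → S finds]
S finds finds finds ⇒ finds red finds finds finds   [S → finds red]

S ⇒ S finds ⇒ S finds finds ⇒ S finds finds finds ⇒ finds red finds finds finds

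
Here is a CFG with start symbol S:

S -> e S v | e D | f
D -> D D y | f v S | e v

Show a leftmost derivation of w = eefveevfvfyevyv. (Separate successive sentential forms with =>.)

S => eSv => eeDv => eefvSv => eefveDv => eefveDDyv => eefveDDyDyv => eefveevDyDyv => eefveevfvSyDyv => eefveevfvfyDyv => eefveevfvfyevyv

S => eSv   [S -> e S v]
eSv => eeDv   [S -> e D]
eeDv => eefvSv   [D -> f v S]
eefvSv => eefveDv   [S -> e D]
eefveDv => eefveDDyv   [D -> D D y]
eefveDDyv => eefveDDyDyv   [D -> D D y]
eefveDDyDyv => eefveevDyDyv   [D -> e v]
eefveevDyDyv => eefveevfvSyDyv   [D -> f v S]
eefveevfvSyDyv => eefveevfvfyDyv   [S -> f]
eefveevfvfyDyv => eefveevfvfyevyv   [D -> e v]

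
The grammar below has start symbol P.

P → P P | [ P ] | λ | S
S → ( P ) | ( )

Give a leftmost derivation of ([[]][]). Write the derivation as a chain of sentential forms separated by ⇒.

P ⇒ PP   [P → P P]
PP ⇒ SP   [P → S]
SP ⇒ (P)P   [S → ( P )]
(P)P ⇒ (PP)P   [P → P P]
(PP)P ⇒ ([P]P)P   [P → [ P ]]
([P]P)P ⇒ ([PP]P)P   [P → P P]
([PP]P)P ⇒ ([[P]P]P)P   [P → [ P ]]
([[P]P]P)P ⇒ ([[]P]P)P   [P → λ]
([[]P]P)P ⇒ ([[]]P)P   [P → λ]
([[]]P)P ⇒ ([[]][P])P   [P → [ P ]]
([[]][P])P ⇒ ([[]][])P   [P → λ]
([[]][])P ⇒ ([[]][])   [P → λ]

P ⇒ PP ⇒ SP ⇒ (P)P ⇒ (PP)P ⇒ ([P]P)P ⇒ ([PP]P)P ⇒ ([[P]P]P)P ⇒ ([[]P]P)P ⇒ ([[]]P)P ⇒ ([[]][P])P ⇒ ([[]][])P ⇒ ([[]][])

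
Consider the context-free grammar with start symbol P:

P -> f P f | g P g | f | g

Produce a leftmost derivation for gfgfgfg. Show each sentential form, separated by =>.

P => gPg => gfPfg => gfgPgfg => gfgfgfg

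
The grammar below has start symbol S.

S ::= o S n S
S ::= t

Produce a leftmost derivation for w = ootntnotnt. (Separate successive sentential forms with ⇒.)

S ⇒ oSnS ⇒ ooSnSnS ⇒ ootnSnS ⇒ ootntnS ⇒ ootntnoSnS ⇒ ootntnotnS ⇒ ootntnotnt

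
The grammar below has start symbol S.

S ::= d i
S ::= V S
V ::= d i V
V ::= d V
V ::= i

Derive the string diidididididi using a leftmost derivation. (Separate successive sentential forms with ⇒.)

S ⇒ VS ⇒ diVS ⇒ diiS ⇒ diiVS ⇒ diidiVS ⇒ diididiVS ⇒ diidididiVS ⇒ diididididVS ⇒ diididididiS ⇒ diidididididi

S ⇒ VS   [S ::= V S]
VS ⇒ diVS   [V ::= d i V]
diVS ⇒ diiS   [V ::= i]
diiS ⇒ diiVS   [S ::= V S]
diiVS ⇒ diidiVS   [V ::= d i V]
diidiVS ⇒ diididiVS   [V ::= d i V]
diididiVS ⇒ diidididiVS   [V ::= d i V]
diidididiVS ⇒ diididididVS   [V ::= d V]
diididididVS ⇒ diididididiS   [V ::= i]
diididididiS ⇒ diidididididi   [S ::= d i]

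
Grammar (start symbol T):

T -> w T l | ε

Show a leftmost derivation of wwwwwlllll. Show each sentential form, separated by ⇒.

T ⇒ wTl   [T -> w T l]
wTl ⇒ wwTll   [T -> w T l]
wwTll ⇒ wwwTlll   [T -> w T l]
wwwTlll ⇒ wwwwTllll   [T -> w T l]
wwwwTllll ⇒ wwwwwTlllll   [T -> w T l]
wwwwwTlllll ⇒ wwwwwlllll   [T -> ε]

T⇒wTl⇒wwTll⇒wwwTlll⇒wwwwTllll⇒wwwwwTlllll⇒wwwwwlllll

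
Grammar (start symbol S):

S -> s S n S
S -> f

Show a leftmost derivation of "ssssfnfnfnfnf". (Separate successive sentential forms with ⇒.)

S ⇒ sSnS   [S -> s S n S]
sSnS ⇒ ssSnSnS   [S -> s S n S]
ssSnSnS ⇒ sssSnSnSnS   [S -> s S n S]
sssSnSnSnS ⇒ ssssSnSnSnSnS   [S -> s S n S]
ssssSnSnSnSnS ⇒ ssssfnSnSnSnS   [S -> f]
ssssfnSnSnSnS ⇒ ssssfnfnSnSnS   [S -> f]
ssssfnfnSnSnS ⇒ ssssfnfnfnSnS   [S -> f]
ssssfnfnfnSnS ⇒ ssssfnfnfnfnS   [S -> f]
ssssfnfnfnfnS ⇒ ssssfnfnfnfnf   [S -> f]

S ⇒ sSnS ⇒ ssSnSnS ⇒ sssSnSnSnS ⇒ ssssSnSnSnSnS ⇒ ssssfnSnSnSnS ⇒ ssssfnfnSnSnS ⇒ ssssfnfnfnSnS ⇒ ssssfnfnfnfnS ⇒ ssssfnfnfnfnf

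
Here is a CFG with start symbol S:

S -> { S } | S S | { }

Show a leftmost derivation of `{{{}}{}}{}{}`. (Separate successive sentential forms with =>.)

S => SS   [S -> S S]
SS => SSS   [S -> S S]
SSS => {S}SS   [S -> { S }]
{S}SS => {SS}SS   [S -> S S]
{SS}SS => {{S}S}SS   [S -> { S }]
{{S}S}SS => {{{}}S}SS   [S -> { }]
{{{}}S}SS => {{{}}{}}SS   [S -> { }]
{{{}}{}}SS => {{{}}{}}{}S   [S -> { }]
{{{}}{}}{}S => {{{}}{}}{}{}   [S -> { }]

S => SS => SSS => {S}SS => {SS}SS => {{S}S}SS => {{{}}S}SS => {{{}}{}}SS => {{{}}{}}{}S => {{{}}{}}{}{}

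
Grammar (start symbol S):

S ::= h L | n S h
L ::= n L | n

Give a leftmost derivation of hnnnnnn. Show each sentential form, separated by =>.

S => hL   [S ::= h L]
hL => hnL   [L ::= n L]
hnL => hnnL   [L ::= n L]
hnnL => hnnnL   [L ::= n L]
hnnnL => hnnnnL   [L ::= n L]
hnnnnL => hnnnnnL   [L ::= n L]
hnnnnnL => hnnnnnn   [L ::= n]

S=>hL=>hnL=>hnnL=>hnnnL=>hnnnnL=>hnnnnnL=>hnnnnnn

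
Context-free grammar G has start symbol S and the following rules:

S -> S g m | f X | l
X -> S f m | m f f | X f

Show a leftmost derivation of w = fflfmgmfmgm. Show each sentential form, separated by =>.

S => Sgm   [S -> S g m]
Sgm => fXgm   [S -> f X]
fXgm => fSfmgm   [X -> S f m]
fSfmgm => fSgmfmgm   [S -> S g m]
fSgmfmgm => ffXgmfmgm   [S -> f X]
ffXgmfmgm => ffSfmgmfmgm   [X -> S f m]
ffSfmgmfmgm => fflfmgmfmgm   [S -> l]

S => Sgm => fXgm => fSfmgm => fSgmfmgm => ffXgmfmgm => ffSfmgmfmgm => fflfmgmfmgm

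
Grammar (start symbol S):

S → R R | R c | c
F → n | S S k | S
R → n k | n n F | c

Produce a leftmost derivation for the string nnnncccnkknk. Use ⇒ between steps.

S⇒RR⇒nnFR⇒nnSSkR⇒nnRcSkR⇒nnnnFcSkR⇒nnnnScSkR⇒nnnnccSkR⇒nnnnccRRkR⇒nnnncccRkR⇒nnnncccnkkR⇒nnnncccnkknk

S ⇒ RR   [S → R R]
RR ⇒ nnFR   [R → n n F]
nnFR ⇒ nnSSkR   [F → S S k]
nnSSkR ⇒ nnRcSkR   [S → R c]
nnRcSkR ⇒ nnnnFcSkR   [R → n n F]
nnnnFcSkR ⇒ nnnnScSkR   [F → S]
nnnnScSkR ⇒ nnnnccSkR   [S → c]
nnnnccSkR ⇒ nnnnccRRkR   [S → R R]
nnnnccRRkR ⇒ nnnncccRkR   [R → c]
nnnncccRkR ⇒ nnnncccnkkR   [R → n k]
nnnncccnkkR ⇒ nnnncccnkknk   [R → n k]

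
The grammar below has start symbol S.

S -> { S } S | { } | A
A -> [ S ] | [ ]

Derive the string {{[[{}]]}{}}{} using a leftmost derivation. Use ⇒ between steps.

S ⇒ {S}S ⇒ {{S}S}S ⇒ {{A}S}S ⇒ {{[S]}S}S ⇒ {{[A]}S}S ⇒ {{[[S]]}S}S ⇒ {{[[{}]]}S}S ⇒ {{[[{}]]}{}}S ⇒ {{[[{}]]}{}}{}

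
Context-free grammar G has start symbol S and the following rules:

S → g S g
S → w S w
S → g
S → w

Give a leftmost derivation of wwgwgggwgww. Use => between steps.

S => wSw   [S → w S w]
wSw => wwSww   [S → w S w]
wwSww => wwgSgww   [S → g S g]
wwgSgww => wwgwSwgww   [S → w S w]
wwgwSwgww => wwgwgSgwgww   [S → g S g]
wwgwgSgwgww => wwgwgggwgww   [S → g]

S => wSw => wwSww => wwgSgww => wwgwSwgww => wwgwgSgwgww => wwgwgggwgww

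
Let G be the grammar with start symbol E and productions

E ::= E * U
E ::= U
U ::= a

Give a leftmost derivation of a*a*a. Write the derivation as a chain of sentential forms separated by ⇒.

E ⇒ E*U   [E ::= E * U]
E*U ⇒ E*U*U   [E ::= E * U]
E*U*U ⇒ U*U*U   [E ::= U]
U*U*U ⇒ a*U*U   [U ::= a]
a*U*U ⇒ a*a*U   [U ::= a]
a*a*U ⇒ a*a*a   [U ::= a]

E ⇒ E*U ⇒ E*U*U ⇒ U*U*U ⇒ a*U*U ⇒ a*a*U ⇒ a*a*a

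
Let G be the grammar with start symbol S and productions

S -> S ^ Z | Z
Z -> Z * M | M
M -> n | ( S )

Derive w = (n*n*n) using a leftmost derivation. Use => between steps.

S => Z => M => (S) => (Z) => (Z*M) => (Z*M*M) => (M*M*M) => (n*M*M) => (n*n*M) => (n*n*n)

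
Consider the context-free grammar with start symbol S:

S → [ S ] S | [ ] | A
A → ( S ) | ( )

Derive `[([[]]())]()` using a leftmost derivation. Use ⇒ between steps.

S⇒[S]S⇒[A]S⇒[(S)]S⇒[([S]S)]S⇒[([[]]S)]S⇒[([[]]A)]S⇒[([[]]())]S⇒[([[]]())]A⇒[([[]]())]()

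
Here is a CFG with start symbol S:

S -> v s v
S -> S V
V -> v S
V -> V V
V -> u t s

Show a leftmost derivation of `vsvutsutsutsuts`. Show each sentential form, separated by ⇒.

S⇒SV⇒SVV⇒SVVV⇒SVVVV⇒vsvVVVV⇒vsvutsVVV⇒vsvutsutsVV⇒vsvutsutsutsV⇒vsvutsutsutsuts

S ⇒ SV   [S -> S V]
SV ⇒ SVV   [S -> S V]
SVV ⇒ SVVV   [S -> S V]
SVVV ⇒ SVVVV   [S -> S V]
SVVVV ⇒ vsvVVVV   [S -> v s v]
vsvVVVV ⇒ vsvutsVVV   [V -> u t s]
vsvutsVVV ⇒ vsvutsutsVV   [V -> u t s]
vsvutsutsVV ⇒ vsvutsutsutsV   [V -> u t s]
vsvutsutsutsV ⇒ vsvutsutsutsuts   [V -> u t s]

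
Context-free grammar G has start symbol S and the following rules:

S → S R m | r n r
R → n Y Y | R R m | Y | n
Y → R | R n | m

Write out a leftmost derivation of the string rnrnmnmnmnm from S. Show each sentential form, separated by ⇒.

S⇒SRm⇒SRmRm⇒SRmRmRm⇒SRmRmRmRm⇒rnrRmRmRmRm⇒rnrnmRmRmRm⇒rnrnmnmRmRm⇒rnrnmnmnmRm⇒rnrnmnmnmnm

S ⇒ SRm   [S → S R m]
SRm ⇒ SRmRm   [S → S R m]
SRmRm ⇒ SRmRmRm   [S → S R m]
SRmRmRm ⇒ SRmRmRmRm   [S → S R m]
SRmRmRmRm ⇒ rnrRmRmRmRm   [S → r n r]
rnrRmRmRmRm ⇒ rnrnmRmRmRm   [R → n]
rnrnmRmRmRm ⇒ rnrnmnmRmRm   [R → n]
rnrnmnmRmRm ⇒ rnrnmnmnmRm   [R → n]
rnrnmnmnmRm ⇒ rnrnmnmnmnm   [R → n]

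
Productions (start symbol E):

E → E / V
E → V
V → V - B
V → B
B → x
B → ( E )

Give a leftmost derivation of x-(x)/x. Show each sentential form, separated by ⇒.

E⇒E/V⇒V/V⇒V-B/V⇒B-B/V⇒x-B/V⇒x-(E)/V⇒x-(V)/V⇒x-(B)/V⇒x-(x)/V⇒x-(x)/B⇒x-(x)/x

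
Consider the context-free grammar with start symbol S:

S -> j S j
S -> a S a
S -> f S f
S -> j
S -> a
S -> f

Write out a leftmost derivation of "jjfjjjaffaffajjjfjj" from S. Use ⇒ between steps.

S⇒jSj⇒jjSjj⇒jjfSfjj⇒jjfjSjfjj⇒jjfjjSjjfjj⇒jjfjjjSjjjfjj⇒jjfjjjaSajjjfjj⇒jjfjjjafSfajjjfjj⇒jjfjjjaffSffajjjfjj⇒jjfjjjaffaffajjjfjj

S ⇒ jSj   [S -> j S j]
jSj ⇒ jjSjj   [S -> j S j]
jjSjj ⇒ jjfSfjj   [S -> f S f]
jjfSfjj ⇒ jjfjSjfjj   [S -> j S j]
jjfjSjfjj ⇒ jjfjjSjjfjj   [S -> j S j]
jjfjjSjjfjj ⇒ jjfjjjSjjjfjj   [S -> j S j]
jjfjjjSjjjfjj ⇒ jjfjjjaSajjjfjj   [S -> a S a]
jjfjjjaSajjjfjj ⇒ jjfjjjafSfajjjfjj   [S -> f S f]
jjfjjjafSfajjjfjj ⇒ jjfjjjaffSffajjjfjj   [S -> f S f]
jjfjjjaffSffajjjfjj ⇒ jjfjjjaffaffajjjfjj   [S -> a]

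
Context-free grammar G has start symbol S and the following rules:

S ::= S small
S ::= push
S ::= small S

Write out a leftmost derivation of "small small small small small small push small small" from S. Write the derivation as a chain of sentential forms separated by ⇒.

S ⇒ small S ⇒ small small S ⇒ small small small S ⇒ small small small S small ⇒ small small small small S small ⇒ small small small small small S small ⇒ small small small small small small S small ⇒ small small small small small small S small small ⇒ small small small small small small push small small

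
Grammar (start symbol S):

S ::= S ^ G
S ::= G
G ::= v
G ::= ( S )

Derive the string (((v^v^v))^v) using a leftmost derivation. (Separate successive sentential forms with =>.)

S => G   [S ::= G]
G => (S)   [G ::= ( S )]
(S) => (S^G)   [S ::= S ^ G]
(S^G) => (G^G)   [S ::= G]
(G^G) => ((S)^G)   [G ::= ( S )]
((S)^G) => ((G)^G)   [S ::= G]
((G)^G) => (((S))^G)   [G ::= ( S )]
(((S))^G) => (((S^G))^G)   [S ::= S ^ G]
(((S^G))^G) => (((S^G^G))^G)   [S ::= S ^ G]
(((S^G^G))^G) => (((G^G^G))^G)   [S ::= G]
(((G^G^G))^G) => (((v^G^G))^G)   [G ::= v]
(((v^G^G))^G) => (((v^v^G))^G)   [G ::= v]
(((v^v^G))^G) => (((v^v^v))^G)   [G ::= v]
(((v^v^v))^G) => (((v^v^v))^v)   [G ::= v]

S=>G=>(S)=>(S^G)=>(G^G)=>((S)^G)=>((G)^G)=>(((S))^G)=>(((S^G))^G)=>(((S^G^G))^G)=>(((G^G^G))^G)=>(((v^G^G))^G)=>(((v^v^G))^G)=>(((v^v^v))^G)=>(((v^v^v))^v)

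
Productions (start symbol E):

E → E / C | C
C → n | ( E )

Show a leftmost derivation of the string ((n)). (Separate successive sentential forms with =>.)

E=>C=>(E)=>(C)=>((E))=>((C))=>((n))

E => C   [E → C]
C => (E)   [C → ( E )]
(E) => (C)   [E → C]
(C) => ((E))   [C → ( E )]
((E)) => ((C))   [E → C]
((C)) => ((n))   [C → n]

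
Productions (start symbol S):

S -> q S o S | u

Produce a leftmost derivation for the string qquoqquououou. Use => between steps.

S => qSoS => qqSoSoS => qquoSoS => qquoqSoSoS => qquoqqSoSoSoS => qquoqquoSoSoS => qquoqquouoSoS => qquoqquououoS => qquoqquououou

S => qSoS   [S -> q S o S]
qSoS => qqSoSoS   [S -> q S o S]
qqSoSoS => qquoSoS   [S -> u]
qquoSoS => qquoqSoSoS   [S -> q S o S]
qquoqSoSoS => qquoqqSoSoSoS   [S -> q S o S]
qquoqqSoSoSoS => qquoqquoSoSoS   [S -> u]
qquoqquoSoSoS => qquoqquouoSoS   [S -> u]
qquoqquouoSoS => qquoqquououoS   [S -> u]
qquoqquououoS => qquoqquououou   [S -> u]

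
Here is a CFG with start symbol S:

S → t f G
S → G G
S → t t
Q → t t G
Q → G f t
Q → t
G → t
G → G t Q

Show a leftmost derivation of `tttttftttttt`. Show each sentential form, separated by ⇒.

S⇒GG⇒GtQG⇒GtQtQG⇒GtQtQtQG⇒ttQtQtQG⇒ttGfttQtQG⇒ttGtQfttQtQG⇒ttttQfttQtQG⇒tttttfttQtQG⇒tttttfttttQG⇒tttttftttttG⇒tttttftttttt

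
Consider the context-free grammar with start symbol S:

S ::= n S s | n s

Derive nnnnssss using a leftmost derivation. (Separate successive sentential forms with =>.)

S => nSs   [S ::= n S s]
nSs => nnSss   [S ::= n S s]
nnSss => nnnSsss   [S ::= n S s]
nnnSsss => nnnnssss   [S ::= n s]

S => nSs => nnSss => nnnSsss => nnnnssss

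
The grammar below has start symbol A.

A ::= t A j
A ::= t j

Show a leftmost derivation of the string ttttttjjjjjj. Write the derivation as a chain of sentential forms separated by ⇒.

A⇒tAj⇒ttAjj⇒tttAjjj⇒ttttAjjjj⇒tttttAjjjjj⇒ttttttjjjjjj

A ⇒ tAj   [A ::= t A j]
tAj ⇒ ttAjj   [A ::= t A j]
ttAjj ⇒ tttAjjj   [A ::= t A j]
tttAjjj ⇒ ttttAjjjj   [A ::= t A j]
ttttAjjjj ⇒ tttttAjjjjj   [A ::= t A j]
tttttAjjjjj ⇒ ttttttjjjjjj   [A ::= t j]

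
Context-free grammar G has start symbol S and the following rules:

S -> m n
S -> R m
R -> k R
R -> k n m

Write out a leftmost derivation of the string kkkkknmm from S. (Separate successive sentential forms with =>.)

S => Rm   [S -> R m]
Rm => kRm   [R -> k R]
kRm => kkRm   [R -> k R]
kkRm => kkkRm   [R -> k R]
kkkRm => kkkkRm   [R -> k R]
kkkkRm => kkkkknmm   [R -> k n m]

S=>Rm=>kRm=>kkRm=>kkkRm=>kkkkRm=>kkkkknmm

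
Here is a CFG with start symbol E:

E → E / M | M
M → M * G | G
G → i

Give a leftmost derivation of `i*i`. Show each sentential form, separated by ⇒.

E ⇒ M ⇒ M*G ⇒ G*G ⇒ i*G ⇒ i*i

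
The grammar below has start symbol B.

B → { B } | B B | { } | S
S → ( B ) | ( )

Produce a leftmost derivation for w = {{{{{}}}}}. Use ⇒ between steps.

B ⇒ {B} ⇒ {{B}} ⇒ {{{B}}} ⇒ {{{{B}}}} ⇒ {{{{{}}}}}

B ⇒ {B}   [B → { B }]
{B} ⇒ {{B}}   [B → { B }]
{{B}} ⇒ {{{B}}}   [B → { B }]
{{{B}}} ⇒ {{{{B}}}}   [B → { B }]
{{{{B}}}} ⇒ {{{{{}}}}}   [B → { }]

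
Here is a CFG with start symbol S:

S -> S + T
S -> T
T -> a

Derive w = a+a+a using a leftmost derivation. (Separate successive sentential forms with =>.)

S => S+T => S+T+T => T+T+T => a+T+T => a+a+T => a+a+a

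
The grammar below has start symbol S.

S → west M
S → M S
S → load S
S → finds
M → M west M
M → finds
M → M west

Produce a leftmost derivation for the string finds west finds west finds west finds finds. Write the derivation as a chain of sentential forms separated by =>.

S => M S => M west M S => M west M west M S => M west M west M west M S => finds west M west M west M S => finds west finds west M west M S => finds west finds west finds west M S => finds west finds west finds west finds S => finds west finds west finds west finds finds

S => M S   [S → M S]
M S => M west M S   [M → M west M]
M west M S => M west M west M S   [M → M west M]
M west M west M S => M west M west M west M S   [M → M west M]
M west M west M west M S => finds west M west M west M S   [M → finds]
finds west M west M west M S => finds west finds west M west M S   [M → finds]
finds west finds west M west M S => finds west finds west finds west M S   [M → finds]
finds west finds west finds west M S => finds west finds west finds west finds S   [M → finds]
finds west finds west finds west finds S => finds west finds west finds west finds finds   [S → finds]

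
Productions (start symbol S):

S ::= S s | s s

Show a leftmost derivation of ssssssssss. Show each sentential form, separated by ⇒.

S ⇒ Ss   [S ::= S s]
Ss ⇒ Sss   [S ::= S s]
Sss ⇒ Ssss   [S ::= S s]
Ssss ⇒ Sssss   [S ::= S s]
Sssss ⇒ Ssssss   [S ::= S s]
Ssssss ⇒ Sssssss   [S ::= S s]
Sssssss ⇒ Ssssssss   [S ::= S s]
Ssssssss ⇒ Sssssssss   [S ::= S s]
Sssssssss ⇒ ssssssssss   [S ::= s s]

S ⇒ Ss ⇒ Sss ⇒ Ssss ⇒ Sssss ⇒ Ssssss ⇒ Sssssss ⇒ Ssssssss ⇒ Sssssssss ⇒ ssssssssss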